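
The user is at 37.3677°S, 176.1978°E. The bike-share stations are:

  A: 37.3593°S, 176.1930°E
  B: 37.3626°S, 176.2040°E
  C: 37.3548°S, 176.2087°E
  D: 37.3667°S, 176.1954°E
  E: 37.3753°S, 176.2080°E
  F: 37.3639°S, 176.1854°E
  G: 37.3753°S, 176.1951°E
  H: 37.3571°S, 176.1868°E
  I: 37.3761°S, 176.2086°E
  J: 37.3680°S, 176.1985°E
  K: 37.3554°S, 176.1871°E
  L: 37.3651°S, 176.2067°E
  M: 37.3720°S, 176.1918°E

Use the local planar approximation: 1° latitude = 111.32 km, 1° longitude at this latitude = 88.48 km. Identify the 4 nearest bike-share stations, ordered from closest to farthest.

J, D, M, B

Distances from 37.3677°S, 176.1978°E:
A: √((0.0084·111.32)² + (-0.0048·88.48)²) = √(0.874390 + 0.180373) = 1.0270 km
B: √((0.0051·111.32)² + (0.0062·88.48)²) = √(0.322320 + 0.300936) = 0.7895 km
C: √((0.0129·111.32)² + (0.0109·88.48)²) = √(2.062176 + 0.930129) = 1.7298 km
D: √((0.0010·111.32)² + (-0.0024·88.48)²) = √(0.012392 + 0.045093) = 0.2398 km
E: √((-0.0076·111.32)² + (0.0102·88.48)²) = √(0.715770 + 0.814499) = 1.2370 km
F: √((0.0038·111.32)² + (-0.0124·88.48)²) = √(0.178943 + 1.203743) = 1.1759 km
G: √((-0.0076·111.32)² + (-0.0027·88.48)²) = √(0.715770 + 0.057071) = 0.8791 km
H: √((0.0106·111.32)² + (-0.0110·88.48)²) = √(1.392381 + 0.947274) = 1.5296 km
I: √((-0.0084·111.32)² + (0.0108·88.48)²) = √(0.874390 + 0.913141) = 1.3370 km
J: √((-0.0003·111.32)² + (0.0007·88.48)²) = √(0.001115 + 0.003836) = 0.0704 km
K: √((0.0123·111.32)² + (-0.0107·88.48)²) = √(1.874807 + 0.896309) = 1.6647 km
L: √((0.0026·111.32)² + (0.0089·88.48)²) = √(0.083771 + 0.620112) = 0.8390 km
M: √((-0.0043·111.32)² + (-0.0060·88.48)²) = √(0.229131 + 0.281834) = 0.7148 km
Sorted: J (0.0704 km) < D (0.2398 km) < M (0.7148 km) < B (0.7895 km) < L (0.8390 km) < G (0.8791 km) < …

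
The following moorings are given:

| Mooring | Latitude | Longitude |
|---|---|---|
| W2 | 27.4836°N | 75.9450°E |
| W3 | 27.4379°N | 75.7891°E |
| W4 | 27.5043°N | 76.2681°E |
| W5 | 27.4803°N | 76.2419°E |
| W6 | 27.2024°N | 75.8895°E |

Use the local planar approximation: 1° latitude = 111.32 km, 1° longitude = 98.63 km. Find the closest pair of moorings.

Pairwise distances:
W2–W3: 16.1961 km
W2–W4: 31.9506 km
W2–W5: 29.2856 km
W2–W6: 31.7782 km
W3–W4: 47.8185 km
W3–W5: 44.9084 km
W3–W6: 28.0237 km
W4–W5: 3.7169 km
W4–W6: 50.2378 km
W5–W6: 46.5305 km
Closest pair: W4–W5 at 3.7169 km.

W4 and W5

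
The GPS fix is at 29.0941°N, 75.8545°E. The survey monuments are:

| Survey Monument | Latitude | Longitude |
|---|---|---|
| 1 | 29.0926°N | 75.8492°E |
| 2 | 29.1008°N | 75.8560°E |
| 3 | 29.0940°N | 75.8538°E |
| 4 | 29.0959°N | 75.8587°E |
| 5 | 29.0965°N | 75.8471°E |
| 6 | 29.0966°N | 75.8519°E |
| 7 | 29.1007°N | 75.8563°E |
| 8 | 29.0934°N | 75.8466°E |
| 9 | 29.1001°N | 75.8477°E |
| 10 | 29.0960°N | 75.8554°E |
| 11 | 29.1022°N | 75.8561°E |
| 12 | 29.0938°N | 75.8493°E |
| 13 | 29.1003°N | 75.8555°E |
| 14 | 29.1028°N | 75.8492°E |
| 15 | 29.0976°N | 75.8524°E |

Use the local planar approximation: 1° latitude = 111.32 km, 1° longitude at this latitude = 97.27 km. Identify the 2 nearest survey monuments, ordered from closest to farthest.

Distances from 29.0941°N, 75.8545°E:
1: √((-0.0015·111.32)² + (-0.0053·97.27)²) = √(0.027882 + 0.265772) = 0.5419 km
2: √((0.0067·111.32)² + (0.0015·97.27)²) = √(0.556283 + 0.021288) = 0.7600 km
3: √((-0.0001·111.32)² + (-0.0007·97.27)²) = √(0.000124 + 0.004636) = 0.0690 km
4: √((0.0018·111.32)² + (0.0042·97.27)²) = √(0.040151 + 0.166900) = 0.4550 km
5: √((0.0024·111.32)² + (-0.0074·97.27)²) = √(0.071379 + 0.518109) = 0.7678 km
6: √((0.0025·111.32)² + (-0.0026·97.27)²) = √(0.077451 + 0.063959) = 0.3760 km
7: √((0.0066·111.32)² + (0.0018·97.27)²) = √(0.539802 + 0.030655) = 0.7553 km
8: √((-0.0007·111.32)² + (-0.0079·97.27)²) = √(0.006072 + 0.590489) = 0.7724 km
9: √((0.0060·111.32)² + (-0.0068·97.27)²) = √(0.446117 + 0.437498) = 0.9400 km
10: √((0.0019·111.32)² + (0.0009·97.27)²) = √(0.044736 + 0.007664) = 0.2289 km
11: √((0.0081·111.32)² + (0.0016·97.27)²) = √(0.813048 + 0.024221) = 0.9150 km
12: √((-0.0003·111.32)² + (-0.0052·97.27)²) = √(0.001115 + 0.255838) = 0.5069 km
13: √((0.0062·111.32)² + (0.0010·97.27)²) = √(0.476354 + 0.009461) = 0.6970 km
14: √((0.0087·111.32)² + (-0.0053·97.27)²) = √(0.937961 + 0.265772) = 1.0971 km
15: √((0.0035·111.32)² + (-0.0021·97.27)²) = √(0.151804 + 0.041725) = 0.4399 km
Sorted: 3 (0.0690 km) < 10 (0.2289 km) < 6 (0.3760 km) < 15 (0.4399 km) < …

3, 10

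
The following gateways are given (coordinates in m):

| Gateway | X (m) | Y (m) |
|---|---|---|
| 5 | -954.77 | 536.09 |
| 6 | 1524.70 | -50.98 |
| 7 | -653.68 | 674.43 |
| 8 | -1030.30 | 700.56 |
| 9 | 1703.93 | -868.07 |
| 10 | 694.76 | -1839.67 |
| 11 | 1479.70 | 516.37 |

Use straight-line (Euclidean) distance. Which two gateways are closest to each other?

Pairwise distances:
5–6: √((2479.47)² + (-587.07)²) = √(6147771.4809 + 344651.1849) = 2548.02 m
5–7: √((301.09)² + (138.34)²) = √(90655.1881 + 19137.9556) = 331.35 m
5–8: √((-75.53)² + (164.47)²) = √(5704.7809 + 27050.3809) = 180.98 m
5–9: √((2658.70)² + (-1404.16)²) = √(7068685.6900 + 1971665.3056) = 3006.72 m
5–10: √((1649.53)² + (-2375.76)²) = √(2720949.2209 + 5644235.5776) = 2892.26 m
5–11: √((2434.47)² + (-19.72)²) = √(5926644.1809 + 388.8784) = 2434.55 m
6–7: √((-2178.38)² + (725.41)²) = √(4745339.4244 + 526219.6681) = 2295.99 m
6–8: √((-2555.00)² + (751.54)²) = √(6528025.0000 + 564812.3716) = 2663.24 m
6–9: √((179.23)² + (-817.09)²) = √(32123.3929 + 667636.0681) = 836.52 m
6–10: √((-829.94)² + (-1788.69)²) = √(688800.4036 + 3199411.9161) = 1971.86 m
6–11: √((-45.00)² + (567.35)²) = √(2025.0000 + 321886.0225) = 569.13 m
7–8: √((-376.62)² + (26.13)²) = √(141842.6244 + 682.7769) = 377.53 m
7–9: √((2357.61)² + (-1542.50)²) = √(5558324.9121 + 2379306.2500) = 2817.38 m
7–10: √((1348.44)² + (-2514.10)²) = √(1818290.4336 + 6320698.8100) = 2852.89 m
7–11: √((2133.38)² + (-158.06)²) = √(4551310.2244 + 24982.9636) = 2139.23 m
8–9: √((2734.23)² + (-1568.63)²) = √(7476013.6929 + 2460600.0769) = 3152.24 m
8–10: √((1725.06)² + (-2540.23)²) = √(2975832.0036 + 6452768.4529) = 3070.60 m
8–11: √((2510.00)² + (-184.19)²) = √(6300100.0000 + 33925.9561) = 2516.75 m
9–10: √((-1009.17)² + (-971.60)²) = √(1018424.0889 + 944006.5600) = 1400.87 m
9–11: √((-224.23)² + (1384.44)²) = √(50279.0929 + 1916674.1136) = 1402.48 m
10–11: √((784.94)² + (2356.04)²) = √(616130.8036 + 5550924.4816) = 2483.36 m
Closest pair: 5–8 at 180.98 m.

5 and 8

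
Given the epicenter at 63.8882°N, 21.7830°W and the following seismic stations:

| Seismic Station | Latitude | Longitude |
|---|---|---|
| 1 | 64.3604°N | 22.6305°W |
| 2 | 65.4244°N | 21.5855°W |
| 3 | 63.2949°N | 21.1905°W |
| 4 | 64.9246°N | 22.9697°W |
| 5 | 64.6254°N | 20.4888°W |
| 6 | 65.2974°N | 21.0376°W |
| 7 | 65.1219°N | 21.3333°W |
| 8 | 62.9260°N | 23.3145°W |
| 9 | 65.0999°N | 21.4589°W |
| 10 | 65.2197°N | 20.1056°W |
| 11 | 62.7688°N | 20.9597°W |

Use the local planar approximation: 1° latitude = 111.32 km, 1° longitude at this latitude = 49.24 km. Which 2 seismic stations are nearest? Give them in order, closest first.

1, 3

Distances from 63.8882°N, 21.7830°W:
1: 67.1162 km
2: 171.2861 km
3: 72.2029 km
4: 129.3257 km
5: 103.9025 km
6: 161.1087 km
7: 139.1092 km
8: 130.9955 km
9: 135.8272 km
10: 169.6818 km
11: 131.0400 km
Sorted: 1 (67.1162 km) < 3 (72.2029 km) < 5 (103.9025 km) < 4 (129.3257 km) < …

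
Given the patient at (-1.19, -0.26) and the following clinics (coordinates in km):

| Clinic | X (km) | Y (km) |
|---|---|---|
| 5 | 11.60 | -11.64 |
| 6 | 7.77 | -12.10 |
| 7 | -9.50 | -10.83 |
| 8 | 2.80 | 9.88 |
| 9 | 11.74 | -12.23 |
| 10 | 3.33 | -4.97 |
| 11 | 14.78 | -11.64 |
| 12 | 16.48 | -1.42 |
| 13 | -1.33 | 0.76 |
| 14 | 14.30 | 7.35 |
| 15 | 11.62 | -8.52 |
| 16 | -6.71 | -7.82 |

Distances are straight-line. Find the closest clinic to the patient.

Distances from (-1.19, -0.26):
5: √((12.79)² + (-11.38)²) = √(163.5841 + 129.5044) = 17.12 km
6: √((8.96)² + (-11.84)²) = √(80.2816 + 140.1856) = 14.85 km
7: √((-8.31)² + (-10.57)²) = √(69.0561 + 111.7249) = 13.45 km
8: √((3.99)² + (10.14)²) = √(15.9201 + 102.8196) = 10.90 km
9: √((12.93)² + (-11.97)²) = √(167.1849 + 143.2809) = 17.62 km
10: √((4.52)² + (-4.71)²) = √(20.4304 + 22.1841) = 6.53 km
11: √((15.97)² + (-11.38)²) = √(255.0409 + 129.5044) = 19.61 km
12: √((17.67)² + (-1.16)²) = √(312.2289 + 1.3456) = 17.71 km
13: √((-0.14)² + (1.02)²) = √(0.0196 + 1.0404) = 1.03 km
14: √((15.49)² + (7.61)²) = √(239.9401 + 57.9121) = 17.26 km
15: √((12.81)² + (-8.26)²) = √(164.0961 + 68.2276) = 15.24 km
16: √((-5.52)² + (-7.56)²) = √(30.4704 + 57.1536) = 9.36 km
Minimum: 13 at 1.03 km.

13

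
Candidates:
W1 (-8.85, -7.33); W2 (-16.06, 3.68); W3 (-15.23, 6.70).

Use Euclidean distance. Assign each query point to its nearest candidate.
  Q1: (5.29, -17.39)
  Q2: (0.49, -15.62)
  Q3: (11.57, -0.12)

Q1→W1; Q2→W1; Q3→W1

Q1 at (5.29, -17.39):
  W1: √((-14.14)² + (10.06)²) = √(199.9396 + 101.2036) = 17.35
  W2: √((-21.35)² + (21.07)²) = √(455.8225 + 443.9449) = 30.00
  W3: √((-20.52)² + (24.09)²) = √(421.0704 + 580.3281) = 31.64
  → nearest: W1 (17.35)
Q2 at (0.49, -15.62):
  W1: √((-9.34)² + (8.29)²) = √(87.2356 + 68.7241) = 12.49
  W2: √((-16.55)² + (19.30)²) = √(273.9025 + 372.4900) = 25.42
  W3: √((-15.72)² + (22.32)²) = √(247.1184 + 498.1824) = 27.30
  → nearest: W1 (12.49)
Q3 at (11.57, -0.12):
  W1: √((-20.42)² + (-7.21)²) = √(416.9764 + 51.9841) = 21.66
  W2: √((-27.63)² + (3.80)²) = √(763.4169 + 14.4400) = 27.89
  W3: √((-26.80)² + (6.82)²) = √(718.2400 + 46.5124) = 27.65
  → nearest: W1 (21.66)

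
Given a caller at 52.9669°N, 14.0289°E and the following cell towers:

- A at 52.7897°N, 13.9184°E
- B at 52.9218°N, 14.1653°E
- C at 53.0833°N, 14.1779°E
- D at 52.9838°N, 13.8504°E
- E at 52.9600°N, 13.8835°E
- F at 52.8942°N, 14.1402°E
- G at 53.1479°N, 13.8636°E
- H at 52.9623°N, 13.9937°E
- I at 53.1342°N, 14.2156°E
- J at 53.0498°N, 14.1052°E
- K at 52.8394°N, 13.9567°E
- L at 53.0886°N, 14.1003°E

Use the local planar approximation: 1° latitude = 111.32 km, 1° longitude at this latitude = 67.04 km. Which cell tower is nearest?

H

Distances from 52.9669°N, 14.0289°E:
A: 21.0710 km
B: 10.4318 km
C: 16.3609 km
D: 12.1136 km
E: 9.7778 km
F: 11.0078 km
G: 22.9953 km
H: 2.4147 km
I: 22.4390 km
J: 10.5512 km
K: 14.9959 km
L: 14.3684 km
Minimum: H at 2.4147 km.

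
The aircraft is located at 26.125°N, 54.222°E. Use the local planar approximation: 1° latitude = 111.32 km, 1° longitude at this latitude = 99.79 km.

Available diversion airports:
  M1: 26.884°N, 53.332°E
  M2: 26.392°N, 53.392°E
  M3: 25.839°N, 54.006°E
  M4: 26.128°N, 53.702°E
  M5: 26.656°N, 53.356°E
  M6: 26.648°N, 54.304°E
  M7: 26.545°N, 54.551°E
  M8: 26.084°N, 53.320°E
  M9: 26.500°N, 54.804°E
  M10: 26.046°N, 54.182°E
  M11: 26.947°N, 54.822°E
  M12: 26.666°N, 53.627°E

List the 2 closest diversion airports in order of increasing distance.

M10, M3

Distances from 26.125°N, 54.222°E:
M1: √((0.759·111.32)² + (-0.890·99.79)²) = √(7138.87779 + 7887.76673) = 122.583 km
M2: √((0.267·111.32)² + (-0.830·99.79)²) = √(883.42344 + 6860.09658) = 87.997 km
M3: √((-0.286·111.32)² + (-0.216·99.79)²) = √(1013.62768 + 464.60251) = 38.448 km
M4: √((0.003·111.32)² + (-0.520·99.79)²) = √(0.11153 + 2692.65512) = 51.892 km
M5: √((0.531·111.32)² + (-0.866·99.79)²) = √(3494.10086 + 7468.09492) = 104.701 km
M6: √((0.523·111.32)² + (0.082·99.79)²) = √(3389.61032 + 66.95789) = 58.793 km
M7: √((0.420·111.32)² + (0.329·99.79)²) = √(2185.97392 + 1077.86865) = 57.130 km
M8: √((-0.041·111.32)² + (-0.902·99.79)²) = √(20.83119 + 8101.90451) = 90.126 km
M9: √((0.375·111.32)² + (0.582·99.79)²) = √(1742.64502 + 3373.02853) = 71.524 km
M10: √((-0.079·111.32)² + (-0.040·99.79)²) = √(77.33936 + 15.93287) = 9.658 km
M11: √((0.822·111.32)² + (0.600·99.79)²) = √(8373.17235 + 3584.89588) = 109.353 km
M12: √((0.541·111.32)² + (-0.595·99.79)²) = √(3626.94463 + 3525.39656) = 84.572 km
Sorted: M10 (9.658 km) < M3 (38.448 km) < M4 (51.892 km) < M7 (57.130 km) < …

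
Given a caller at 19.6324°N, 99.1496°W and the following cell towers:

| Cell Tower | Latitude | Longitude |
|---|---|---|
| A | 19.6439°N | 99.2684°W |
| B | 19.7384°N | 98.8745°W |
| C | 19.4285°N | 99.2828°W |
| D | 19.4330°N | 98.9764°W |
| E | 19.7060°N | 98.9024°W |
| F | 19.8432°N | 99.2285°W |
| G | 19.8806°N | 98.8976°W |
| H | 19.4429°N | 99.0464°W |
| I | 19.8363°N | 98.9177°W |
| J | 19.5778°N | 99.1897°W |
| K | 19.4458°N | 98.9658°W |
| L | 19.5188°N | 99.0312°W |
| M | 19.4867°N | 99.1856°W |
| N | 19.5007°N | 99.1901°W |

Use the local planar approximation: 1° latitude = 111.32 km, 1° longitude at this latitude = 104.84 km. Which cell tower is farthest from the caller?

G

Distances from 19.6324°N, 99.1496°W:
A: 12.5206 km
B: 31.1620 km
C: 26.6499 km
D: 28.6782 km
E: 27.1807 km
F: 24.8815 km
G: 38.2282 km
H: 23.7079 km
I: 33.2611 km
J: 7.3904 km
K: 28.3338 km
L: 17.7202 km
M: 16.6527 km
N: 15.2633 km
Maximum: G at 38.2282 km.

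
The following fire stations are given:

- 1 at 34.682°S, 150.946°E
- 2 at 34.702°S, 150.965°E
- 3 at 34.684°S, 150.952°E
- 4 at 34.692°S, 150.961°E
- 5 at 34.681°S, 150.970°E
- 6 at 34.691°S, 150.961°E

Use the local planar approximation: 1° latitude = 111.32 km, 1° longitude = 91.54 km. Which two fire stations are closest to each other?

4 and 6

Pairwise distances:
1–2: 2.825 km
1–3: 0.593 km
1–4: 1.768 km
1–5: 2.200 km
1–6: 1.700 km
2–3: 2.330 km
2–4: 1.172 km
2–5: 2.382 km
2–6: 1.278 km
3–4: 1.213 km
3–5: 1.681 km
3–6: 1.134 km
4–5: 1.476 km
4–6: 0.111 km
5–6: 1.385 km
Closest pair: 4–6 at 0.111 km.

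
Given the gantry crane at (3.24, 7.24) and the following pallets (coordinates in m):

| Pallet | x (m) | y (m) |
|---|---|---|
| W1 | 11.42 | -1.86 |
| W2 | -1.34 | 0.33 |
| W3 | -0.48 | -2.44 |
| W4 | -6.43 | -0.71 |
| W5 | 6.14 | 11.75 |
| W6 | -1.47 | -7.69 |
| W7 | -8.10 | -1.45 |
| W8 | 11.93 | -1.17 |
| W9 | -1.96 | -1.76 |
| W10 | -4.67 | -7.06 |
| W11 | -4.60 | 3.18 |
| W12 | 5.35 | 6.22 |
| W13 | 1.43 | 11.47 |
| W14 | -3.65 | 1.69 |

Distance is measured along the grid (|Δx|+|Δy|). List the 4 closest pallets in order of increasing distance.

W12, W13, W5, W2

Distances from (3.24, 7.24):
W1: |8.18| + |-9.10| = 8.18 + 9.10 = 17.28 m
W2: |-4.58| + |-6.91| = 4.58 + 6.91 = 11.49 m
W3: |-3.72| + |-9.68| = 3.72 + 9.68 = 13.40 m
W4: |-9.67| + |-7.95| = 9.67 + 7.95 = 17.62 m
W5: |2.90| + |4.51| = 2.90 + 4.51 = 7.41 m
W6: |-4.71| + |-14.93| = 4.71 + 14.93 = 19.64 m
W7: |-11.34| + |-8.69| = 11.34 + 8.69 = 20.03 m
W8: |8.69| + |-8.41| = 8.69 + 8.41 = 17.10 m
W9: |-5.20| + |-9.00| = 5.20 + 9.00 = 14.20 m
W10: |-7.91| + |-14.30| = 7.91 + 14.30 = 22.21 m
W11: |-7.84| + |-4.06| = 7.84 + 4.06 = 11.90 m
W12: |2.11| + |-1.02| = 2.11 + 1.02 = 3.13 m
W13: |-1.81| + |4.23| = 1.81 + 4.23 = 6.04 m
W14: |-6.89| + |-5.55| = 6.89 + 5.55 = 12.44 m
Sorted: W12 (3.13 m) < W13 (6.04 m) < W5 (7.41 m) < W2 (11.49 m) < W11 (11.90 m) < W14 (12.44 m) < …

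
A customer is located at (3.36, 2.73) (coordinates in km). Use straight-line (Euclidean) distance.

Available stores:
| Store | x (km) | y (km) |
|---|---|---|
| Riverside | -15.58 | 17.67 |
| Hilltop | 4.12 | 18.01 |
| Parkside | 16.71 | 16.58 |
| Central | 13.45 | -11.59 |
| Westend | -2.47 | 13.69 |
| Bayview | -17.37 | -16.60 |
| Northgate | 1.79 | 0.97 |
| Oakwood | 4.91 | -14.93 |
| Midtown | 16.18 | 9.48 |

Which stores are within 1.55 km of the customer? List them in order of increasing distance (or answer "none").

none

Distances from (3.36, 2.73):
Riverside: 24.12 km
Hilltop: 15.30 km
Parkside: 19.24 km
Central: 17.52 km
Westend: 12.41 km
Bayview: 28.34 km
Northgate: 2.36 km
Oakwood: 17.73 km
Midtown: 14.49 km
Threshold 1.55 km: none within range.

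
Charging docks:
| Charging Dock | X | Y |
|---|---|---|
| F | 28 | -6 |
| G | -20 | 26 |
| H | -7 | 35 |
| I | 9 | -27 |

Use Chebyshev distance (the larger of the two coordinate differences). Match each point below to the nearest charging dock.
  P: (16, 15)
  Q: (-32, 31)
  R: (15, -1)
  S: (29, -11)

P at (16, 15):
  F: max(|12|, |-21|) = 21
  G: max(|-36|, |11|) = 36
  H: max(|-23|, |20|) = 23
  I: max(|-7|, |-42|) = 42
  → nearest: F (21)
Q at (-32, 31):
  F: max(|60|, |-37|) = 60
  G: max(|12|, |-5|) = 12
  H: max(|25|, |4|) = 25
  I: max(|41|, |-58|) = 58
  → nearest: G (12)
R at (15, -1):
  F: max(|13|, |-5|) = 13
  G: max(|-35|, |27|) = 35
  H: max(|-22|, |36|) = 36
  I: max(|-6|, |-26|) = 26
  → nearest: F (13)
S at (29, -11):
  F: max(|-1|, |5|) = 5
  G: max(|-49|, |37|) = 49
  H: max(|-36|, |46|) = 46
  I: max(|-20|, |-16|) = 20
  → nearest: F (5)

P→F; Q→G; R→F; S→F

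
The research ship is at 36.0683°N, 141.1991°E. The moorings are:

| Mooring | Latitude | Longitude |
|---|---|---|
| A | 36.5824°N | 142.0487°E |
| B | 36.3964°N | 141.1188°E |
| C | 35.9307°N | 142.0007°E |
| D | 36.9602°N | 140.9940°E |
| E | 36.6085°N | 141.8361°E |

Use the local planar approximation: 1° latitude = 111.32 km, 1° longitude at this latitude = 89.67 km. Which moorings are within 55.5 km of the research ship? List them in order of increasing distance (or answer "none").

B

Distances from 36.0683°N, 141.1991°E:
A: 95.2847 km
B: 37.2271 km
C: 73.4935 km
D: 100.9753 km
E: 82.9391 km
Threshold 55.5 km: B (37.2271 km) is within range.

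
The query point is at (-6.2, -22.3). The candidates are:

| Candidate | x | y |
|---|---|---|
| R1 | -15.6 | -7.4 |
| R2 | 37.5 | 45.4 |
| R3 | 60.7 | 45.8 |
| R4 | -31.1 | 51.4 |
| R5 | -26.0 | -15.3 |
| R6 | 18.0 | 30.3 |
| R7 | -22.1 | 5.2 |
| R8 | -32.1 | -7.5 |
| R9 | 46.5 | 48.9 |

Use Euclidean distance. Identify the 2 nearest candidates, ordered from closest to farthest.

Distances from (-6.2, -22.3):
R1: 17.6
R2: 80.6
R3: 95.5
R4: 77.8
R5: 21.0
R6: 57.9
R7: 31.8
R8: 29.8
R9: 88.6
Sorted: R1 (17.6) < R5 (21.0) < R8 (29.8) < R7 (31.8) < …

R1, R5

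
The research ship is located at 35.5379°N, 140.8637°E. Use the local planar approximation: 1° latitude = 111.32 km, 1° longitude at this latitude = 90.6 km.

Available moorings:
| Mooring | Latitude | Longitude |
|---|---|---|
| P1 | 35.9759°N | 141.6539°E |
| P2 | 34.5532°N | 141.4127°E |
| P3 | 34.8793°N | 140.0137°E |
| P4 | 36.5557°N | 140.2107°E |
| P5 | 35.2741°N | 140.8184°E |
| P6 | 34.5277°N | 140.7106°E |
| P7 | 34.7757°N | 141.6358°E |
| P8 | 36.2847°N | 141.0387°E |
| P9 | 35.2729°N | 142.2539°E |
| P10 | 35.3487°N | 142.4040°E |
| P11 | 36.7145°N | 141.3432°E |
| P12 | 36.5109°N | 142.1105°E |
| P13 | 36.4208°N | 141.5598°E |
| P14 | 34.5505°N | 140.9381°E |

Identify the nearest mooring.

Distances from 35.5379°N, 140.8637°E:
P1: 86.6186 km
P2: 120.3738 km
P3: 106.3282 km
P4: 127.8176 km
P5: 29.6516 km
P6: 113.3077 km
P7: 109.9660 km
P8: 84.6322 km
P9: 129.3606 km
P10: 141.1316 km
P11: 137.9956 km
P12: 156.4991 km
P13: 116.7786 km
P14: 110.1239 km
Minimum: P5 at 29.6516 km.

P5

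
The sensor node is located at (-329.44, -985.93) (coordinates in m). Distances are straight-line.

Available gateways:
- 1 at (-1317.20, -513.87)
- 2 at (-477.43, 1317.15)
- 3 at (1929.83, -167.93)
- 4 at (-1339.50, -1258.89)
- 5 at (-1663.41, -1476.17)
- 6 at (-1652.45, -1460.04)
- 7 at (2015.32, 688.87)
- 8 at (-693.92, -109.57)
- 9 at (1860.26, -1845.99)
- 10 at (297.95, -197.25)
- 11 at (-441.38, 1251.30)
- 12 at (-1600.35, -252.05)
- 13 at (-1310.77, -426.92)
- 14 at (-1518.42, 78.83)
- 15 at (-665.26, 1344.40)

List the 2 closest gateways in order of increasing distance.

Distances from (-329.44, -985.93):
1: √((-987.76)² + (472.06)²) = √(975669.8176 + 222840.6436) = 1094.77 m
2: √((-147.99)² + (2303.08)²) = √(21901.0401 + 5304177.4864) = 2307.83 m
3: √((2259.27)² + (818.00)²) = √(5104300.9329 + 669124.0000) = 2402.80 m
4: √((-1010.06)² + (-272.96)²) = √(1020221.2036 + 74507.1616) = 1046.29 m
5: √((-1333.97)² + (-490.24)²) = √(1779475.9609 + 240335.2576) = 1421.20 m
6: √((-1323.01)² + (-474.11)²) = √(1750355.4601 + 224780.2921) = 1405.40 m
7: √((2344.76)² + (1674.80)²) = √(5497899.4576 + 2804955.0400) = 2881.47 m
8: √((-364.48)² + (876.36)²) = √(132845.6704 + 768006.8496) = 949.13 m
9: √((2189.70)² + (-860.06)²) = √(4794786.0900 + 739703.2036) = 2352.55 m
10: √((627.39)² + (788.68)²) = √(393618.2121 + 622016.1424) = 1007.79 m
11: √((-111.94)² + (2237.23)²) = √(12530.5636 + 5005198.0729) = 2240.03 m
12: √((-1270.91)² + (733.88)²) = √(1615212.2281 + 538579.8544) = 1467.58 m
13: √((-981.33)² + (559.01)²) = √(963008.5689 + 312492.1801) = 1129.38 m
14: √((-1188.98)² + (1064.76)²) = √(1413673.4404 + 1133713.8576) = 1596.05 m
15: √((-335.82)² + (2330.33)²) = √(112775.0724 + 5430437.9089) = 2354.40 m
Sorted: 8 (949.13 m) < 10 (1007.79 m) < 4 (1046.29 m) < 1 (1094.77 m) < …

8, 10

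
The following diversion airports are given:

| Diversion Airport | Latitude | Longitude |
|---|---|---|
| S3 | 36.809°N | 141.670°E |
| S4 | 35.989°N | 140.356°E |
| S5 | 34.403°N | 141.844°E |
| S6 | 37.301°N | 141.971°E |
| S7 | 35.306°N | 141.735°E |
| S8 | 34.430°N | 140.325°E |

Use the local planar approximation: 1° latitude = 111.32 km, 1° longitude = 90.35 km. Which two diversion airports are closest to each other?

S3 and S6

Pairwise distances:
S3–S4: 149.756 km
S3–S5: 268.297 km
S3–S6: 61.150 km
S3–S7: 167.417 km
S3–S8: 291.380 km
S4–S5: 221.913 km
S4–S6: 206.452 km
S4–S7: 145.959 km
S4–S8: 173.570 km
S5–S6: 322.809 km
S5–S7: 101.003 km
S5–S8: 137.275 km
S6–S7: 223.105 km
S6–S8: 352.506 km
S7–S8: 160.432 km
Closest pair: S3–S6 at 61.150 km.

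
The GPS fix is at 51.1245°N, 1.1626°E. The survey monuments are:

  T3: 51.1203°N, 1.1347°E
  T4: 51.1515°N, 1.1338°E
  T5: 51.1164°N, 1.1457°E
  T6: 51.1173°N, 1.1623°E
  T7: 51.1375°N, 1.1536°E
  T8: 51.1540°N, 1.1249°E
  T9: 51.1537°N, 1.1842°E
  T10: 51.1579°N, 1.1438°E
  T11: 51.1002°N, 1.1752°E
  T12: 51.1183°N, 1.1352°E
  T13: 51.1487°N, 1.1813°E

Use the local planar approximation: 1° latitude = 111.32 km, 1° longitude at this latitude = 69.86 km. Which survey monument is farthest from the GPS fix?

Distances from 51.1245°N, 1.1626°E:
T3: √((-0.0042·111.32)² + (-0.0279·69.86)²) = √(0.218597 + 3.798967) = 2.0044 km
T4: √((0.0270·111.32)² + (-0.0288·69.86)²) = √(9.033872 + 4.048015) = 3.6169 km
T5: √((-0.0081·111.32)² + (-0.0169·69.86)²) = √(0.813048 + 1.393897) = 1.4856 km
T6: √((-0.0072·111.32)² + (-0.0003·69.86)²) = √(0.642409 + 0.000439) = 0.8018 km
T7: √((0.0130·111.32)² + (-0.0090·69.86)²) = √(2.094272 + 0.395314) = 1.5778 km
T8: √((0.0295·111.32)² + (-0.0377·69.86)²) = √(10.784262 + 6.936492) = 4.2096 km
T9: √((0.0292·111.32)² + (0.0216·69.86)²) = √(10.566036 + 2.277009) = 3.5837 km
T10: √((0.0334·111.32)² + (-0.0188·69.86)²) = √(13.824178 + 1.724936) = 3.9432 km
T11: √((-0.0243·111.32)² + (0.0126·69.86)²) = √(7.317436 + 0.774815) = 2.8447 km
T12: √((-0.0062·111.32)² + (-0.0274·69.86)²) = √(0.476354 + 3.664024) = 2.0348 km
T13: √((0.0242·111.32)² + (0.0187·69.86)²) = √(7.257334 + 1.706634) = 2.9940 km
Maximum: T8 at 4.2096 km.

T8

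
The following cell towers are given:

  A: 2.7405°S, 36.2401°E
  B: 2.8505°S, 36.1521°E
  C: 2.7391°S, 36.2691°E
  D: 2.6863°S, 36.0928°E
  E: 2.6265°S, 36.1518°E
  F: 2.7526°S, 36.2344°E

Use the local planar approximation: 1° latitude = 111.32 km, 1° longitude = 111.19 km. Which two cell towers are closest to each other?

Pairwise distances:
A–B: 15.6744 km
A–C: 3.2283 km
A–D: 17.4543 km
A–E: 16.0450 km
A–F: 1.4886 km
B–C: 17.9729 km
B–D: 19.4316 km
B–E: 24.9357 km
B–F: 14.2306 km
C–D: 20.4650 km
C–E: 18.0894 km
C–F: 4.1406 km
D–E: 9.3462 km
D–F: 17.3885 km
E–F: 16.7750 km
Closest pair: A–F at 1.4886 km.

A and F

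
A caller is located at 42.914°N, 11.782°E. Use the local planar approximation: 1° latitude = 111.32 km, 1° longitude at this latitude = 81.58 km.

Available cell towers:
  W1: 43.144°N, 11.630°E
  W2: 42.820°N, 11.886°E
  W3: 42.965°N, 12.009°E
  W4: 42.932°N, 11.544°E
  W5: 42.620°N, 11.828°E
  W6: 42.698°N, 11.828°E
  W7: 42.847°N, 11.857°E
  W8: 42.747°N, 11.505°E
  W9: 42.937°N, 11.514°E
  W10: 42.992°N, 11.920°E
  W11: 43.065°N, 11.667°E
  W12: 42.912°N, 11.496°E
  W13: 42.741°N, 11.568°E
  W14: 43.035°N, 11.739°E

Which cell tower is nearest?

Distances from 42.914°N, 11.782°E:
W1: 28.448 km
W2: 13.471 km
W3: 19.369 km
W4: 19.519 km
W5: 32.943 km
W6: 24.336 km
W7: 9.647 km
W8: 29.262 km
W9: 22.013 km
W10: 14.217 km
W11: 19.250 km
W12: 23.333 km
W13: 25.994 km
W14: 13.919 km
Minimum: W7 at 9.647 km.

W7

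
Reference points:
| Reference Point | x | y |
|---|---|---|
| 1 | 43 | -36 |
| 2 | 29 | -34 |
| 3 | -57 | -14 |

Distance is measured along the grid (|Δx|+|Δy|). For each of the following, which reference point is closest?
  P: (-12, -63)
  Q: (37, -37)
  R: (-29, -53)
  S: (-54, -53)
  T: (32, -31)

P→2; Q→1; R→3; S→3; T→2

P at (-12, -63):
  1: |55| + |27| = 55 + 27 = 82
  2: |41| + |29| = 41 + 29 = 70
  3: |-45| + |49| = 45 + 49 = 94
  → nearest: 2 (70)
Q at (37, -37):
  1: |6| + |1| = 6 + 1 = 7
  2: |-8| + |3| = 8 + 3 = 11
  3: |-94| + |23| = 94 + 23 = 117
  → nearest: 1 (7)
R at (-29, -53):
  1: |72| + |17| = 72 + 17 = 89
  2: |58| + |19| = 58 + 19 = 77
  3: |-28| + |39| = 28 + 39 = 67
  → nearest: 3 (67)
S at (-54, -53):
  1: |97| + |17| = 97 + 17 = 114
  2: |83| + |19| = 83 + 19 = 102
  3: |-3| + |39| = 3 + 39 = 42
  → nearest: 3 (42)
T at (32, -31):
  1: |11| + |-5| = 11 + 5 = 16
  2: |-3| + |-3| = 3 + 3 = 6
  3: |-89| + |17| = 89 + 17 = 106
  → nearest: 2 (6)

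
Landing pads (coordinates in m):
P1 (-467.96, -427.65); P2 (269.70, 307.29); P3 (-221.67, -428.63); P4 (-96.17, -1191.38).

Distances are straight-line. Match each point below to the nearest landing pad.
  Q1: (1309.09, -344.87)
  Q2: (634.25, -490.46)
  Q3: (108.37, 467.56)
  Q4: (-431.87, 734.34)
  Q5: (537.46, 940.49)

Q1 at (1309.09, -344.87):
  P1: √((-1777.05)² + (-82.78)²) = √(3157906.7025 + 6852.5284) = 1778.98 m
  P2: √((-1039.39)² + (652.16)²) = √(1080331.5721 + 425312.6656) = 1227.05 m
  P3: √((-1530.76)² + (-83.76)²) = √(2343226.1776 + 7015.7376) = 1533.05 m
  P4: √((-1405.26)² + (-846.51)²) = √(1974755.6676 + 716579.1801) = 1640.53 m
  → nearest: P2 (1227.05 m)
Q2 at (634.25, -490.46):
  P1: √((-1102.21)² + (62.81)²) = √(1214866.8841 + 3945.0961) = 1104.00 m
  P2: √((-364.55)² + (797.75)²) = √(132896.7025 + 636405.0625) = 877.10 m
  P3: √((-855.92)² + (61.83)²) = √(732599.0464 + 3822.9489) = 858.15 m
  P4: √((-730.42)² + (-700.92)²) = √(533513.3764 + 491288.8464) = 1012.33 m
  → nearest: P3 (858.15 m)
Q3 at (108.37, 467.56):
  P1: √((-576.33)² + (-895.21)²) = √(332156.2689 + 801400.9441) = 1064.69 m
  P2: √((161.33)² + (-160.27)²) = √(26027.3689 + 25686.4729) = 227.41 m
  P3: √((-330.04)² + (-896.19)²) = √(108926.4016 + 803156.5161) = 955.03 m
  P4: √((-204.54)² + (-1658.94)²) = √(41836.6116 + 2752081.9236) = 1671.50 m
  → nearest: P2 (227.41 m)
Q4 at (-431.87, 734.34):
  P1: √((-36.09)² + (-1161.99)²) = √(1302.4881 + 1350220.7601) = 1162.55 m
  P2: √((701.57)² + (-427.05)²) = √(492200.4649 + 182371.7025) = 821.32 m
  P3: √((210.20)² + (-1162.97)²) = √(44184.0400 + 1352499.2209) = 1181.81 m
  P4: √((335.70)² + (-1925.72)²) = √(112694.4900 + 3708397.5184) = 1954.76 m
  → nearest: P2 (821.32 m)
Q5 at (537.46, 940.49):
  P1: √((-1005.42)² + (-1368.14)²) = √(1010869.3764 + 1871807.0596) = 1697.84 m
  P2: √((-267.76)² + (-633.20)²) = √(71695.4176 + 400942.2400) = 687.49 m
  P3: √((-759.13)² + (-1369.12)²) = √(576278.3569 + 1874489.5744) = 1565.49 m
  P4: √((-633.63)² + (-2131.87)²) = √(401486.9769 + 4544869.6969) = 2224.04 m
  → nearest: P2 (687.49 m)

Q1→P2; Q2→P3; Q3→P2; Q4→P2; Q5→P2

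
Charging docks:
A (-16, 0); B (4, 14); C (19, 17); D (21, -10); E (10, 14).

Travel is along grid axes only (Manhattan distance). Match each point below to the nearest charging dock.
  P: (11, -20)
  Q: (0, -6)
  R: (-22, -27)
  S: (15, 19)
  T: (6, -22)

P→D; Q→A; R→A; S→C; T→D

P at (11, -20):
  A: |-27| + |20| = 27 + 20 = 47
  B: |-7| + |34| = 7 + 34 = 41
  C: |8| + |37| = 8 + 37 = 45
  D: |10| + |10| = 10 + 10 = 20
  E: |-1| + |34| = 1 + 34 = 35
  → nearest: D (20)
Q at (0, -6):
  A: |-16| + |6| = 16 + 6 = 22
  B: |4| + |20| = 4 + 20 = 24
  C: |19| + |23| = 19 + 23 = 42
  D: |21| + |-4| = 21 + 4 = 25
  E: |10| + |20| = 10 + 20 = 30
  → nearest: A (22)
R at (-22, -27):
  A: |6| + |27| = 6 + 27 = 33
  B: |26| + |41| = 26 + 41 = 67
  C: |41| + |44| = 41 + 44 = 85
  D: |43| + |17| = 43 + 17 = 60
  E: |32| + |41| = 32 + 41 = 73
  → nearest: A (33)
S at (15, 19):
  A: |-31| + |-19| = 31 + 19 = 50
  B: |-11| + |-5| = 11 + 5 = 16
  C: |4| + |-2| = 4 + 2 = 6
  D: |6| + |-29| = 6 + 29 = 35
  E: |-5| + |-5| = 5 + 5 = 10
  → nearest: C (6)
T at (6, -22):
  A: |-22| + |22| = 22 + 22 = 44
  B: |-2| + |36| = 2 + 36 = 38
  C: |13| + |39| = 13 + 39 = 52
  D: |15| + |12| = 15 + 12 = 27
  E: |4| + |36| = 4 + 36 = 40
  → nearest: D (27)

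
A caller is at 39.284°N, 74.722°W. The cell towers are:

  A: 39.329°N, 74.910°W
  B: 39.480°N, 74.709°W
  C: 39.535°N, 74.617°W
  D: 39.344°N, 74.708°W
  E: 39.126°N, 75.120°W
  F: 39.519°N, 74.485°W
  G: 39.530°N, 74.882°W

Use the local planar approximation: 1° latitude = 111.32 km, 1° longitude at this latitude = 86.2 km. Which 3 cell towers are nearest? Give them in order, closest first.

Distances from 39.284°N, 74.722°W:
A: 16.962 km
B: 21.847 km
C: 29.371 km
D: 6.787 km
E: 38.553 km
F: 33.192 km
G: 30.662 km
Sorted: D (6.787 km) < A (16.962 km) < B (21.847 km) < C (29.371 km) < G (30.662 km) < …

D, A, B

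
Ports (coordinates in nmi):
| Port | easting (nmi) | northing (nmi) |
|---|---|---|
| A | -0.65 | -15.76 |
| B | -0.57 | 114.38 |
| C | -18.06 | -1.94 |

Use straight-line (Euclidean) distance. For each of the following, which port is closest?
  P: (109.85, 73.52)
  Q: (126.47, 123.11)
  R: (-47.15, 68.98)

P→B; Q→B; R→B

P at (109.85, 73.52):
  A: √((-110.50)² + (-89.28)²) = √(12210.2500 + 7970.9184) = 142.06 nmi
  B: √((-110.42)² + (40.86)²) = √(12192.5764 + 1669.5396) = 117.74 nmi
  C: √((-127.91)² + (-75.46)²) = √(16360.9681 + 5694.2116) = 148.51 nmi
  → nearest: B (117.74 nmi)
Q at (126.47, 123.11):
  A: √((-127.12)² + (-138.87)²) = √(16159.4944 + 19284.8769) = 188.27 nmi
  B: √((-127.04)² + (-8.73)²) = √(16139.1616 + 76.2129) = 127.34 nmi
  C: √((-144.53)² + (-125.05)²) = √(20888.9209 + 15637.5025) = 191.12 nmi
  → nearest: B (127.34 nmi)
R at (-47.15, 68.98):
  A: √((46.50)² + (-84.74)²) = √(2162.2500 + 7180.8676) = 96.66 nmi
  B: √((46.58)² + (45.40)²) = √(2169.6964 + 2061.1600) = 65.05 nmi
  C: √((29.09)² + (-70.92)²) = √(846.2281 + 5029.6464) = 76.65 nmi
  → nearest: B (65.05 nmi)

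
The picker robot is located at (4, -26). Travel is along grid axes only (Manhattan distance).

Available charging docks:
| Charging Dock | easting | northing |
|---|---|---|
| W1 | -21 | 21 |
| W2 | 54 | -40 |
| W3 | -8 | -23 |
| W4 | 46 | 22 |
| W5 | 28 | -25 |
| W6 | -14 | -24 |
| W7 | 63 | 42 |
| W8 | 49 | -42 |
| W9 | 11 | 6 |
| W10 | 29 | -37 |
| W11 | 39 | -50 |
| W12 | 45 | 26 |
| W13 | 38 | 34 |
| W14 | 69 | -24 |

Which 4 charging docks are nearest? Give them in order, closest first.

Distances from (4, -26):
W1: 72
W2: 64
W3: 15
W4: 90
W5: 25
W6: 20
W7: 127
W8: 61
W9: 39
W10: 36
W11: 59
W12: 93
W13: 94
W14: 67
Sorted: W3 (15) < W6 (20) < W5 (25) < W10 (36) < W9 (39) < W11 (59) < …

W3, W6, W5, W10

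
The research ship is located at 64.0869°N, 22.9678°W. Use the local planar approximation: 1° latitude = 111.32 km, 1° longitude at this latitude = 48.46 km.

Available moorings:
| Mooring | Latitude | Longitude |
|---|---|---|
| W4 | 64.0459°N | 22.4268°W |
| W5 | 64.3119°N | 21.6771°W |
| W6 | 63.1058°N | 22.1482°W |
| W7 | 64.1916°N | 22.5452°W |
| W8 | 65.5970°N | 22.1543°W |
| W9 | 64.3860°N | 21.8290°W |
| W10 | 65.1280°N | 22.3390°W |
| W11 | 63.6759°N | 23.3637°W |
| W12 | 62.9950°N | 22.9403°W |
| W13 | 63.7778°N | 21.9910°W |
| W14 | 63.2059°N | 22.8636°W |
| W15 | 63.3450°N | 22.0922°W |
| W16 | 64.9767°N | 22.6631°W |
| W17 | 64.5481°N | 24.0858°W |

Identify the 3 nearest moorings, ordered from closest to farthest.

W7, W4, W11

Distances from 64.0869°N, 22.9678°W:
W4: √((-0.0410·111.32)² + (0.5410·48.46)²) = √(20.831191 + 687.323748) = 26.6112 km
W5: √((0.2250·111.32)² + (1.2907·48.46)²) = √(627.352209 + 3912.167489) = 67.3760 km
W6: √((-0.9811·111.32)² + (0.8196·48.46)²) = √(11928.146014 + 1577.504908) = 116.2138 km
W7: √((0.1047·111.32)² + (0.4226·48.46)²) = √(135.843780 + 419.397469) = 23.5636 km
W8: √((1.5101·111.32)² + (0.8135·48.46)²) = √(28259.066437 + 1554.110641) = 172.6649 km
W9: √((0.2991·111.32)² + (1.1388·48.46)²) = √(1108.611097 + 3045.521968) = 64.4526 km
W10: √((1.0411·111.32)² + (0.6288·48.46)²) = √(13431.709436 + 928.521332) = 119.8342 km
W11: √((-0.4110·111.32)² + (-0.3959·48.46)²) = √(2093.293086 + 368.076273) = 49.6122 km
W12: √((-1.0919·111.32)² + (0.0275·48.46)²) = √(14774.477375 + 1.775956) = 121.5576 km
W13: √((-0.3091·111.32)² + (0.9768·48.46)²) = √(1183.980107 + 2240.671145) = 58.5205 km
W14: √((-0.8810·111.32)² + (0.1042·48.46)²) = √(9618.297637 + 25.497773) = 98.2028 km
W15: √((-0.7419·111.32)² + (0.8756·48.46)²) = √(6820.828618 + 1800.438642) = 92.8508 km
W16: √((0.8898·111.32)² + (0.3047·48.46)²) = √(9811.404888 + 218.027727) = 100.1471 km
W17: √((0.4612·111.32)² + (-1.1180·48.46)²) = √(2635.876102 + 2935.286024) = 74.6402 km
Sorted: W7 (23.5636 km) < W4 (26.6112 km) < W11 (49.6122 km) < W13 (58.5205 km) < W9 (64.4526 km) < …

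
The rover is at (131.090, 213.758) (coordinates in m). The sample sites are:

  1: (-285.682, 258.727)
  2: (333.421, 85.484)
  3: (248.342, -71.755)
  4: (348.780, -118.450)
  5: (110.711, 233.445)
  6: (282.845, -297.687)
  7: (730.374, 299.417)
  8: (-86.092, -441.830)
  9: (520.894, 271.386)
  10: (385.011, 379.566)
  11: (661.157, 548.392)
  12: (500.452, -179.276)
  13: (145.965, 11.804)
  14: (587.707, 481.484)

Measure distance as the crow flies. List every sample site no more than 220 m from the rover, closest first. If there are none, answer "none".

Distances from (131.090, 213.758):
1: √((-416.772)² + (44.969)²) = √(173698.89998 + 2022.21096) = 419.191 m
2: √((202.331)² + (-128.274)²) = √(40937.83356 + 16454.21908) = 239.566 m
3: √((117.252)² + (-285.513)²) = √(13748.03150 + 81517.67317) = 308.651 m
4: √((217.690)² + (-332.208)²) = √(47388.93610 + 110362.15526) = 397.179 m
5: √((-20.379)² + (19.687)²) = √(415.30364 + 387.57797) = 28.335 m
6: √((151.755)² + (-511.445)²) = √(23029.58003 + 261575.98803) = 533.484 m
7: √((599.284)² + (85.659)²) = √(359141.31266 + 7337.46428) = 605.375 m
8: √((-217.182)² + (-655.588)²) = √(47168.02112 + 429795.62574) = 690.626 m
9: √((389.804)² + (57.628)²) = √(151947.15842 + 3320.98638) = 394.041 m
10: √((253.921)² + (165.808)²) = √(64475.87424 + 27492.29286) = 303.263 m
11: √((530.067)² + (334.634)²) = √(280971.02449 + 111979.91396) = 626.858 m
12: √((369.362)² + (-393.034)²) = √(136428.28704 + 154475.72516) = 539.355 m
13: √((14.875)² + (-201.954)²) = √(221.26562 + 40785.41812) = 202.501 m
14: √((456.617)² + (267.726)²) = √(208499.08469 + 71677.21108) = 529.317 m
Threshold 220 m: 5 (28.335 m), 13 (202.501 m) are within range.

5, 13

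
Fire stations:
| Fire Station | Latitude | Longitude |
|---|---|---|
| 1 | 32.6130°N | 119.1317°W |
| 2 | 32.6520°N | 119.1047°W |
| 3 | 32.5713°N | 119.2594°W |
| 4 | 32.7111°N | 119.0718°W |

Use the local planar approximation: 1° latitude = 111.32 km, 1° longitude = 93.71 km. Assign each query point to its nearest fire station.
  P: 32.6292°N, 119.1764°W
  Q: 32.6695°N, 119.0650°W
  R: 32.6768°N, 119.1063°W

P at 32.6292°N, 119.1764°W:
  1: √((-0.0162·111.32)² + (0.0447·93.71)²) = √(3.252194 + 17.546355) = 4.5605 km
  2: √((0.0228·111.32)² + (0.0717·93.71)²) = √(6.441931 + 45.145055) = 7.1824 km
  3: √((-0.0579·111.32)² + (-0.0830·93.71)²) = √(41.543542 + 60.496195) = 10.1015 km
  4: √((0.0819·111.32)² + (0.1046·93.71)²) = √(83.121658 + 96.080498) = 13.3866 km
  → nearest: 1 (4.5605 km)
Q at 32.6695°N, 119.0650°W:
  1: √((-0.0565·111.32)² + (-0.0667·93.71)²) = √(39.558817 + 39.068213) = 8.8672 km
  2: √((-0.0175·111.32)² + (-0.0397·93.71)²) = √(3.795094 + 13.840535) = 4.1995 km
  3: √((-0.0982·111.32)² + (-0.1944·93.71)²) = √(119.500403 + 331.867250) = 21.2454 km
  4: √((0.0416·111.32)² + (-0.0068·93.71)²) = √(21.445346 + 0.406060) = 4.6745 km
  → nearest: 2 (4.1995 km)
R at 32.6768°N, 119.1063°W:
  1: √((-0.0638·111.32)² + (-0.0254·93.71)²) = √(50.441472 + 5.665514) = 7.4905 km
  2: √((-0.0248·111.32)² + (0.0016·93.71)²) = √(7.621663 + 0.022481) = 2.7648 km
  3: √((-0.1055·111.32)² + (-0.1531·93.71)²) = √(137.927643 + 205.836438) = 18.5409 km
  4: √((0.0343·111.32)² + (0.0345·93.71)²) = √(14.579232 + 10.452257) = 5.0031 km
  → nearest: 2 (2.7648 km)

P→1; Q→2; R→2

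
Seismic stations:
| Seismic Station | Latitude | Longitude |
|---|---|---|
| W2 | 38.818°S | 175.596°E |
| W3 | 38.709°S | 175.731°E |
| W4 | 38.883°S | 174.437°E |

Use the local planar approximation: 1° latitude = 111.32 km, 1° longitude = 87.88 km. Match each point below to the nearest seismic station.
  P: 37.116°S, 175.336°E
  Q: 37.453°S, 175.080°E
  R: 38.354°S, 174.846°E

P→W3; Q→W3; R→W4

P at 37.116°S, 175.336°E:
  W2: √((-1.702·111.32)² + (0.260·87.88)²) = √(35897.60767 + 522.06766) = 190.839 km
  W3: √((-1.593·111.32)² + (0.395·87.88)²) = √(31446.90777 + 1204.96460) = 180.698 km
  W4: √((-1.767·111.32)² + (-0.899·87.88)²) = √(38691.84990 + 6241.65098) = 211.975 km
  → nearest: W3 (180.698 km)
Q at 37.453°S, 175.080°E:
  W2: √((-1.365·111.32)² + (0.516·87.88)²) = √(23089.34952 + 2056.26697) = 158.574 km
  W3: √((-1.256·111.32)² + (0.651·87.88)²) = √(19549.05075 + 3272.97037) = 151.070 km
  W4: √((-1.430·111.32)² + (-0.643·87.88)²) = √(25340.69199 + 3193.02297) = 168.919 km
  → nearest: W3 (151.070 km)
R at 38.354°S, 174.846°E:
  W2: √((-0.464·111.32)² + (0.750·87.88)²) = √(2667.97869 + 4344.12810) = 83.738 km
  W3: √((-0.355·111.32)² + (0.885·87.88)²) = √(1561.71975 + 6048.76397) = 87.238 km
  W4: √((-0.529·111.32)² + (-0.409·87.88)²) = √(3467.82952 + 1291.89350) = 68.991 km
  → nearest: W4 (68.991 km)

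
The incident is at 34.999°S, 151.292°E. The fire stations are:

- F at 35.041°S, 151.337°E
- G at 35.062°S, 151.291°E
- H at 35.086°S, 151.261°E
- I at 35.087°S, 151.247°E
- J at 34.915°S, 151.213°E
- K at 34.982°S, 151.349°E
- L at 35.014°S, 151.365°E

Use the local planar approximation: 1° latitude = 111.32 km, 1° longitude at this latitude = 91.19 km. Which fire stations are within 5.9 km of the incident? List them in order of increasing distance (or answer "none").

K

Distances from 34.999°S, 151.292°E:
F: √((-0.042·111.32)² + (0.045·91.19)²) = √(21.85974 + 16.83912) = 6.221 km
G: √((-0.063·111.32)² + (-0.001·91.19)²) = √(49.18441 + 0.00832) = 7.014 km
H: √((-0.087·111.32)² + (-0.031·91.19)²) = √(93.79613 + 7.99131) = 10.089 km
I: √((-0.088·111.32)² + (-0.045·91.19)²) = √(95.96475 + 16.83912) = 10.621 km
J: √((0.084·111.32)² + (-0.079·91.19)²) = √(87.43896 + 51.89776) = 11.804 km
K: √((0.017·111.32)² + (0.057·91.19)²) = √(3.58133 + 27.01744) = 5.532 km
L: √((-0.015·111.32)² + (0.073·91.19)²) = √(2.78823 + 44.31392) = 6.863 km
Threshold 5.9 km: K (5.532 km) is within range.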